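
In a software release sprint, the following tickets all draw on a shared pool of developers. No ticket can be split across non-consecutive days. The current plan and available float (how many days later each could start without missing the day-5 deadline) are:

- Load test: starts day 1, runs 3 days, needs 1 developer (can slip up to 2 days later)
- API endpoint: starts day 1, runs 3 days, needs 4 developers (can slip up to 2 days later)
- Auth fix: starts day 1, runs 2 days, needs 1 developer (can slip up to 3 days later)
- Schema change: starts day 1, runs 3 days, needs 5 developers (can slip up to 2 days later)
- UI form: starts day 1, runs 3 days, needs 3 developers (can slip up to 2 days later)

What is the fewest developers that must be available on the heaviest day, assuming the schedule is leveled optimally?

Early-start (Load test@1, API endpoint@1, Auth fix@1, Schema change@1, UI form@1) gives peak 14: d1:14  d2:14  d3:13  d4:0  d5:0.
Shift UI form→3.
Schedule Load test@1, API endpoint@1, Auth fix@1, Schema change@1, UI form@3: d1:11  d2:11  d3:13  d4:3  d5:3 — peak 13.

13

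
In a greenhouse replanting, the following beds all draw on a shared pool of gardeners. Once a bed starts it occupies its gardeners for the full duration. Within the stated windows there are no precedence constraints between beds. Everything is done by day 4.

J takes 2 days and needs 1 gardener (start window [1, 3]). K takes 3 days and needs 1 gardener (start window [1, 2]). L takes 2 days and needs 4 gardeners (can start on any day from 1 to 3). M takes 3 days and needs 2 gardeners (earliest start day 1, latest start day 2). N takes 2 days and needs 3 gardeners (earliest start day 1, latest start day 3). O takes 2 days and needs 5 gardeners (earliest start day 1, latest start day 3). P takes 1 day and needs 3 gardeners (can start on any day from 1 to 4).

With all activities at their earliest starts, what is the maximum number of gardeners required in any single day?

19

Early-start schedule: J@1, K@1, L@1, M@1, N@1, O@1, P@1.
Load per day: day 1: 19, day 2: 16, day 3: 3, day 4: 0.
Peak is 19.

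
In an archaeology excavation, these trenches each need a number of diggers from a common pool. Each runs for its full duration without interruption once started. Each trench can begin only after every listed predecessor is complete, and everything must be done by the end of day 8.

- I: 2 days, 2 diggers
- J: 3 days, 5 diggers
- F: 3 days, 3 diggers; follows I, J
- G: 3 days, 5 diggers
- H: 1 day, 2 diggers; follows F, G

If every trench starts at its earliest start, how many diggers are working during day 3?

At early start, day 3 has: J, G.
Demand: 5 + 5 = 10.

10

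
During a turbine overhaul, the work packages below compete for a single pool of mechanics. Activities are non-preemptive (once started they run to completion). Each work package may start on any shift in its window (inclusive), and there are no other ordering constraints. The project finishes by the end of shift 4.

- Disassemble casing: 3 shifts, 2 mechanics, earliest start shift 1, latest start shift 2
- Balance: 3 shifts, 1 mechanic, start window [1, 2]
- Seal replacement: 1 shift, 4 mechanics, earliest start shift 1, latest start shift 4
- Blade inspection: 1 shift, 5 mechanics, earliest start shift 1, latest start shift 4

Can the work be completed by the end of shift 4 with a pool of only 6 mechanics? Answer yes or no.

Schedule Disassemble casing@1, Balance@2, Seal replacement@1, Blade inspection@4: s1:6  s2:3  s3:3  s4:6 — peak 6 ≤ 6.

yes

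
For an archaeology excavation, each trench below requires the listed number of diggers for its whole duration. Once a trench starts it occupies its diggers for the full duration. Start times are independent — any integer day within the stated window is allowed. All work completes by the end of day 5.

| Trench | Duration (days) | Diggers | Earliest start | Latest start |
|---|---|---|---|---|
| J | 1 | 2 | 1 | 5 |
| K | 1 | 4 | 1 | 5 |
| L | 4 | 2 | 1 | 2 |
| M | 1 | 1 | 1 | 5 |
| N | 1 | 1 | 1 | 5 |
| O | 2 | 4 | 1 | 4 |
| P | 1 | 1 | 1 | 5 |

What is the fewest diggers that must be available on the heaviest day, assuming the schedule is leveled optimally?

Early-start (J@1, K@1, L@1, M@1, N@1, O@1, P@1) gives peak 15: d1:15  d2:6  d3:2  d4:2  d5:0.
Shift L→2, M→2, N→2, O→3, P→2.
Schedule J@1, K@1, L@2, M@2, N@2, O@3, P@2: d1:6  d2:5  d3:6  d4:6  d5:2 — peak 6.

6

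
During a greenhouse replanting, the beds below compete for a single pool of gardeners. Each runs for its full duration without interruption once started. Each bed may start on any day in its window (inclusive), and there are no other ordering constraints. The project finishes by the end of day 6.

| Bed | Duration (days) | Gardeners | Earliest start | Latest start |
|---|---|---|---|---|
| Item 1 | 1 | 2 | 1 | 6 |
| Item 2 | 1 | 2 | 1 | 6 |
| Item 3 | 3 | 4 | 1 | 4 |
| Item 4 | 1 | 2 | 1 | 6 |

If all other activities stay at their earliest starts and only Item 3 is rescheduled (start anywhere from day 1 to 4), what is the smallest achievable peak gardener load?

Item 3@1: d1:10  d2:4  d3:4  d4:0  d5:0  d6:0 → peak 10
Item 3@2: d1:6  d2:4  d3:4  d4:4  d5:0  d6:0 → peak 6
Item 3@3: d1:6  d2:0  d3:4  d4:4  d5:4  d6:0 → peak 6
Item 3@4: d1:6  d2:0  d3:0  d4:4  d5:4  d6:4 → peak 6
Best is Item 3@2, peak 6.

6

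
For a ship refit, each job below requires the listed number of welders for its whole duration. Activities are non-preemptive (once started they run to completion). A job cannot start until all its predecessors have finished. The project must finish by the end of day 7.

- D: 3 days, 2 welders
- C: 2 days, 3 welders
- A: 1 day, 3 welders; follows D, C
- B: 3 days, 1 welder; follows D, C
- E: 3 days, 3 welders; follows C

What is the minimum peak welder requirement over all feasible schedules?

Early-start (D@1, C@1, A@4, B@4, E@3) gives peak 7: d1:5  d2:5  d3:5  d4:7  d5:4  d6:1  d7:0.
Shift E→5.
Schedule D@1, C@1, A@4, B@4, E@5: d1:5  d2:5  d3:2  d4:4  d5:4  d6:4  d7:3 — peak 5.

5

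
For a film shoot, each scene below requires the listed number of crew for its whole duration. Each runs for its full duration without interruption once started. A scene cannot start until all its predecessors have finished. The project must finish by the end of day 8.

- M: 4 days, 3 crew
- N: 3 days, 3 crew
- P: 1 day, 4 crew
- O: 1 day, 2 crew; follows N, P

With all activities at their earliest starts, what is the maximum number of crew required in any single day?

10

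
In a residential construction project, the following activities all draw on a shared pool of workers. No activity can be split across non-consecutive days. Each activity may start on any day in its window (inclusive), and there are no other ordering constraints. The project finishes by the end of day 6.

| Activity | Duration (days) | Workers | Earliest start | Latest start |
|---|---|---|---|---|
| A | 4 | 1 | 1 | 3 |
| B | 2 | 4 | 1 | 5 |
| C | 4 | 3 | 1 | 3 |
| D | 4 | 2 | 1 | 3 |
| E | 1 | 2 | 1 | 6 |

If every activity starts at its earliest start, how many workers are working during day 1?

12

At early start, day 1 has: A, B, C, D, E.
Demand: 1 + 4 + 3 + 2 + 2 = 12.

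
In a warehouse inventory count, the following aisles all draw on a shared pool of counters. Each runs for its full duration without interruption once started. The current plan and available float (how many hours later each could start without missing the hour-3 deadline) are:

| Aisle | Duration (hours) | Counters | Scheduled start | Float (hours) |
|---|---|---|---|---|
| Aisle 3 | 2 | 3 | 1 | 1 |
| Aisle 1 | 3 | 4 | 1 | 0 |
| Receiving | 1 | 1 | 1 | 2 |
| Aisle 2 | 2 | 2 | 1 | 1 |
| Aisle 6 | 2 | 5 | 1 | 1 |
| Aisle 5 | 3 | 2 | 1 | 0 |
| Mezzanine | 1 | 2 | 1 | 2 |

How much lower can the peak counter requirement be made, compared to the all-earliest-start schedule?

3

Early-start peak: h1:19  h2:16  h3:6 ⇒ 19.
Leveled (Aisle 3@1, Aisle 1@1, Receiving@1, Aisle 2@1, Aisle 6@2, Aisle 5@1, Mezzanine@1): h1:14  h2:16  h3:11 ⇒ 16.
Reduction 19 − 16 = 3.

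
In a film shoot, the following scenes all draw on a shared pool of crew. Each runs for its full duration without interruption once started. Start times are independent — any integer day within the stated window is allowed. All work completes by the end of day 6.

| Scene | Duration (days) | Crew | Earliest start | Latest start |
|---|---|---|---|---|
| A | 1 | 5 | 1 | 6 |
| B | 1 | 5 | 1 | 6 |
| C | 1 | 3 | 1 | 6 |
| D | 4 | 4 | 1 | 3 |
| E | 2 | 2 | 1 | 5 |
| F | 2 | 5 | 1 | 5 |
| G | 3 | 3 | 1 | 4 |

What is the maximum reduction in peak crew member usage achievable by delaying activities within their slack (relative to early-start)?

18

Early-start peak: d1:27  d2:14  d3:7  d4:4  d5:0  d6:0 ⇒ 27.
Leveled (A@1, B@2, C@1, D@3, E@3, F@5, G@2): d1:8  d2:8  d3:9  d4:9  d5:9  d6:9 ⇒ 9.
Reduction 27 − 9 = 18.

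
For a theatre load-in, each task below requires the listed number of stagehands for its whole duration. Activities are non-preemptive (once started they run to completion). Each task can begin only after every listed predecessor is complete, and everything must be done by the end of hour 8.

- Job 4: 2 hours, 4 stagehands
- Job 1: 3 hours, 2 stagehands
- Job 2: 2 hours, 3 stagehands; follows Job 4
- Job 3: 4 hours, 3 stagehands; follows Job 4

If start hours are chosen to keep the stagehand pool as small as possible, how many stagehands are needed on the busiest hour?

5

Early-start (Job 4@1, Job 1@1, Job 2@3, Job 3@3) gives peak 8: h1:6  h2:6  h3:8  h4:6  h5:3  h6:3  h7:0  h8:0.
Shift Job 1→3, Job 3→5.
Schedule Job 4@1, Job 1@3, Job 2@3, Job 3@5: h1:4  h2:4  h3:5  h4:5  h5:5  h6:3  h7:3  h8:3 — peak 5.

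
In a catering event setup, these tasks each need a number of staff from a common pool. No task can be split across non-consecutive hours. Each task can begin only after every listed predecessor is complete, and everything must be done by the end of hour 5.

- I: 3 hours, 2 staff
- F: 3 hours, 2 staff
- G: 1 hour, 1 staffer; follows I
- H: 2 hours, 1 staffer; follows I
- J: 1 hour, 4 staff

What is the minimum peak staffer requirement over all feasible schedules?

5

Early-start (I@1, F@1, G@4, H@4, J@1) gives peak 8: h1:8  h2:4  h3:4  h4:2  h5:1.
Shift J→5.
Schedule I@1, F@1, G@4, H@4, J@5: h1:4  h2:4  h3:4  h4:2  h5:5 — peak 5.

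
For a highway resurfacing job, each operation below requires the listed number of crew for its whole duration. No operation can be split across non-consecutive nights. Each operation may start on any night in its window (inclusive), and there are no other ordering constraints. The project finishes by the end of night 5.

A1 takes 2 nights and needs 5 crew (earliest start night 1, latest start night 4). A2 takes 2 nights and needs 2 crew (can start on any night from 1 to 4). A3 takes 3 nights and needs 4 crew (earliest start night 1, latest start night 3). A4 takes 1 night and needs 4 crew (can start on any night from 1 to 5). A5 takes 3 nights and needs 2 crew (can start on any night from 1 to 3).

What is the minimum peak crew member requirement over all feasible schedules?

8

Early-start (A1@1, A2@1, A3@1, A4@1, A5@1) gives peak 17: n1:17  n2:13  n3:6  n4:0  n5:0.
Shift A2→3, A3→3, A4→5.
Schedule A1@1, A2@3, A3@3, A4@5, A5@1: n1:7  n2:7  n3:8  n4:6  n5:8 — peak 8.
Total crew member-nights = 36 over 5 nights ⇒ peak ≥ ⌈36/5⌉ = 8, so 8 is optimal.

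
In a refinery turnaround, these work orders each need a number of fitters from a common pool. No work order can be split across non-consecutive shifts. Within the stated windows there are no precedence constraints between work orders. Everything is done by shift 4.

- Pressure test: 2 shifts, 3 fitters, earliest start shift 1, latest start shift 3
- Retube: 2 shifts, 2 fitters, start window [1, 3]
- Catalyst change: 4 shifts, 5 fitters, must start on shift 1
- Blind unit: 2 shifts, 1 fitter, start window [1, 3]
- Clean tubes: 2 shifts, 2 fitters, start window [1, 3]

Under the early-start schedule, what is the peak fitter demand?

13

Early-start schedule: Pressure test@1, Retube@1, Catalyst change@1, Blind unit@1, Clean tubes@1.
Load per shift: shift 1: 13, shift 2: 13, shift 3: 5, shift 4: 5.
Peak is 13.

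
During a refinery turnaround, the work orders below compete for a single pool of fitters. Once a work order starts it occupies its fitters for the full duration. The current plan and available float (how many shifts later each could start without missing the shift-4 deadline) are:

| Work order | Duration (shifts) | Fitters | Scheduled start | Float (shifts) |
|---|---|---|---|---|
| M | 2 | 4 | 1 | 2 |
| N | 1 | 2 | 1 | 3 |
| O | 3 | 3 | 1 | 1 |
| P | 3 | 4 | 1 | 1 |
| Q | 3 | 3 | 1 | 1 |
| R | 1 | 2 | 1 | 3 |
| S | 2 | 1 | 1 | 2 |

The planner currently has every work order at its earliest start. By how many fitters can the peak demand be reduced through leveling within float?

5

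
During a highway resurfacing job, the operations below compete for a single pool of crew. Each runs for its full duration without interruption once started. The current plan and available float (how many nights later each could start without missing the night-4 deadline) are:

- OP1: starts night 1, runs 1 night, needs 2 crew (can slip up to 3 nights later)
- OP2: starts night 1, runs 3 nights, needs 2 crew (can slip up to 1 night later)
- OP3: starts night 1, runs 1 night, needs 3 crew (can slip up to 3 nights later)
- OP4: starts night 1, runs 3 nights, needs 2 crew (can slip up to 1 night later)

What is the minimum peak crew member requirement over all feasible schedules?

5

Early-start (OP1@1, OP2@1, OP3@1, OP4@1) gives peak 9: n1:9  n2:4  n3:4  n4:0.
Shift OP3→4, OP4→2.
Schedule OP1@1, OP2@1, OP3@4, OP4@2: n1:4  n2:4  n3:4  n4:5 — peak 5.
Total crew member-nights = 17 over 4 nights ⇒ peak ≥ ⌈17/4⌉ = 5, so 5 is optimal.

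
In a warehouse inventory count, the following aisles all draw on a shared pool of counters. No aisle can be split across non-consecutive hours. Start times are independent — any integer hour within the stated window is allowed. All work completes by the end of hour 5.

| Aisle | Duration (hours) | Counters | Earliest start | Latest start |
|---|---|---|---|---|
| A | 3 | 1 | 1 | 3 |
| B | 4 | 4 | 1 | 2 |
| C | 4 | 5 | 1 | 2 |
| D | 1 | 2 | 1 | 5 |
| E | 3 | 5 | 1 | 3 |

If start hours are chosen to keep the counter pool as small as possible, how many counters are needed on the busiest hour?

Early-start (A@1, B@1, C@1, D@1, E@1) gives peak 17: h1:17  h2:15  h3:15  h4:9  h5:0.
Shift E→2.
Schedule A@1, B@1, C@1, D@1, E@2: h1:12  h2:15  h3:15  h4:14  h5:0 — peak 15.

15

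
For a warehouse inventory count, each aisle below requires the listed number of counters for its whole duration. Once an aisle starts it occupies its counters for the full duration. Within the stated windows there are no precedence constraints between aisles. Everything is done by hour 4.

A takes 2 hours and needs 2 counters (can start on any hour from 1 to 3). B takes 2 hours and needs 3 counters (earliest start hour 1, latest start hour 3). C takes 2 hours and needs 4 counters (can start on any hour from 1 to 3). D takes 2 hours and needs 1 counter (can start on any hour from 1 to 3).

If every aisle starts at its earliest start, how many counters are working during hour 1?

10

At early start, hour 1 has: A, B, C, D.
Demand: 2 + 3 + 4 + 1 = 10.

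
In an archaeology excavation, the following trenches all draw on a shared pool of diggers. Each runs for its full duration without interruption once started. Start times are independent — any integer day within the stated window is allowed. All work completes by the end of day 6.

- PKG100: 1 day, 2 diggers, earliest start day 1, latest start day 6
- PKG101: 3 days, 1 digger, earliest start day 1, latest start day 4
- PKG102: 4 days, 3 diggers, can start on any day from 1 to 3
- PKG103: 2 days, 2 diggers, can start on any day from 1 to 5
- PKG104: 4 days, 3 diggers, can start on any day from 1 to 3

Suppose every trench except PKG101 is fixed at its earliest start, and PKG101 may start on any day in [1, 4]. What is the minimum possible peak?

10

PKG101@1: d1:11  d2:9  d3:7  d4:6  d5:0  d6:0 → peak 11
PKG101@2: d1:10  d2:9  d3:7  d4:7  d5:0  d6:0 → peak 10
PKG101@3: d1:10  d2:8  d3:7  d4:7  d5:1  d6:0 → peak 10
PKG101@4: d1:10  d2:8  d3:6  d4:7  d5:1  d6:1 → peak 10
Best is PKG101@2, peak 10.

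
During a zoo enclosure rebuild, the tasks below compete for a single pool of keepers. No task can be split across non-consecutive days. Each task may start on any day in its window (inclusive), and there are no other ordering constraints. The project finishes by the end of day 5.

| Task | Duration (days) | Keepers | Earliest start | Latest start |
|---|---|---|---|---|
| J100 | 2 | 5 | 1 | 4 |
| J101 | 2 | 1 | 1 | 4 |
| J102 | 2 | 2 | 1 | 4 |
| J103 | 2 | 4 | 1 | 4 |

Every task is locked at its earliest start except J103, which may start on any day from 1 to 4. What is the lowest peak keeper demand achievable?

8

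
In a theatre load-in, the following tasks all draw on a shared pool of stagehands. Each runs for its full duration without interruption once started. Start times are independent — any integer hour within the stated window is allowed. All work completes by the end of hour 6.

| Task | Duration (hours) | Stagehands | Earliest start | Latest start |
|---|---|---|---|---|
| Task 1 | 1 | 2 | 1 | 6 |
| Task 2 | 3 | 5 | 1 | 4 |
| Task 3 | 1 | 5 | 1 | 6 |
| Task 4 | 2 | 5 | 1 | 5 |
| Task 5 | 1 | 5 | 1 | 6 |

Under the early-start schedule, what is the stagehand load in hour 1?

At early start, hour 1 has: Task 1, Task 2, Task 3, Task 4, Task 5.
Demand: 2 + 5 + 5 + 5 + 5 = 22.

22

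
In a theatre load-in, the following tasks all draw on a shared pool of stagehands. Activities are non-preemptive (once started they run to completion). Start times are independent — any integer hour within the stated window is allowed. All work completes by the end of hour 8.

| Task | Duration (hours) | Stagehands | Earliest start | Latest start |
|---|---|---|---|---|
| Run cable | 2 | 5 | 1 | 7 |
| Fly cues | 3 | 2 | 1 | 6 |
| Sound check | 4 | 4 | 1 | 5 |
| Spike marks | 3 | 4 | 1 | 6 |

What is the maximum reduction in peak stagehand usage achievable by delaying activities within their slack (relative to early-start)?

7

Early-start peak: h1:15  h2:15  h3:10  h4:4  h5:0  h6:0  h7:0  h8:0 ⇒ 15.
Leveled (Run cable@1, Fly cues@1, Sound check@3, Spike marks@4): h1:7  h2:7  h3:6  h4:8  h5:8  h6:8  h7:0  h8:0 ⇒ 8.
Reduction 15 − 8 = 7.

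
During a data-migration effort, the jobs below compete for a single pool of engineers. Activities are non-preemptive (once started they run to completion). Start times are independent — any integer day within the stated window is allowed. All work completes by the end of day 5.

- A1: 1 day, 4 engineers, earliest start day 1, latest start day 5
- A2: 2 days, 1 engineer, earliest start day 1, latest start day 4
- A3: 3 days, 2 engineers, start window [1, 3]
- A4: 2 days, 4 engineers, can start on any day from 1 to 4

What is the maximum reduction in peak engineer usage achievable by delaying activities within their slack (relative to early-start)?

Early-start peak: d1:11  d2:7  d3:2  d4:0  d5:0 ⇒ 11.
Leveled (A1@1, A2@1, A3@2, A4@3): d1:5  d2:3  d3:6  d4:6  d5:0 ⇒ 6.
Reduction 11 − 6 = 5.

5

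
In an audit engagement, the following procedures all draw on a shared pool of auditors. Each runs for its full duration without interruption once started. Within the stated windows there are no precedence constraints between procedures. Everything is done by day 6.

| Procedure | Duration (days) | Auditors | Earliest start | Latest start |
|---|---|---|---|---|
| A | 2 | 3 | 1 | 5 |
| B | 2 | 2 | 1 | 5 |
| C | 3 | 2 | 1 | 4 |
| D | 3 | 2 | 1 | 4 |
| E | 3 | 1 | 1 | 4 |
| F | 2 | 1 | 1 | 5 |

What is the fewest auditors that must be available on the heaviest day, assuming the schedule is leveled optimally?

5

Early-start (A@1, B@1, C@1, D@1, E@1, F@1) gives peak 11: d1:11  d2:11  d3:5  d4:0  d5:0  d6:0.
Shift B→3, D→4, E→3, F→5.
Schedule A@1, B@3, C@1, D@4, E@3, F@5: d1:5  d2:5  d3:5  d4:5  d5:4  d6:3 — peak 5.
Total auditor-days = 27 over 6 days ⇒ peak ≥ ⌈27/6⌉ = 5, so 5 is optimal.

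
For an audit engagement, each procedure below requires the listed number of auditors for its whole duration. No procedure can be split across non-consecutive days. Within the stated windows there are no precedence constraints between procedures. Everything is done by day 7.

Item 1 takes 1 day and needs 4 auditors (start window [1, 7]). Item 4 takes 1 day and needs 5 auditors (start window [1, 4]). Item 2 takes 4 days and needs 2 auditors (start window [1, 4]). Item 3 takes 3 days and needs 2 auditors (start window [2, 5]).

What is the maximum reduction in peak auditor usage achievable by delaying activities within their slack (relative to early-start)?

6

Early-start peak: d1:11  d2:4  d3:4  d4:4  d5:0  d6:0  d7:0 ⇒ 11.
Leveled (Item 1@1, Item 4@2, Item 2@3, Item 3@3): d1:4  d2:5  d3:4  d4:4  d5:4  d6:2  d7:0 ⇒ 5.
Reduction 11 − 5 = 6.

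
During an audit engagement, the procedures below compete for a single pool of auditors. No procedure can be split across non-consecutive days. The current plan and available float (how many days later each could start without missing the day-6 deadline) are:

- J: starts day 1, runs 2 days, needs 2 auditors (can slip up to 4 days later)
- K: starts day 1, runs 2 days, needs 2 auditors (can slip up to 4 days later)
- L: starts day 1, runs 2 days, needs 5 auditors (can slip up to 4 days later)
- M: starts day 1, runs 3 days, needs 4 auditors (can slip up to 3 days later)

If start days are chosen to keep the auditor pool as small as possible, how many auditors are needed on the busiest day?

Early-start (J@1, K@1, L@1, M@1) gives peak 13: d1:13  d2:13  d3:4  d4:0  d5:0  d6:0.
Shift K→3, L→5.
Schedule J@1, K@3, L@5, M@1: d1:6  d2:6  d3:6  d4:2  d5:5  d6:5 — peak 6.

6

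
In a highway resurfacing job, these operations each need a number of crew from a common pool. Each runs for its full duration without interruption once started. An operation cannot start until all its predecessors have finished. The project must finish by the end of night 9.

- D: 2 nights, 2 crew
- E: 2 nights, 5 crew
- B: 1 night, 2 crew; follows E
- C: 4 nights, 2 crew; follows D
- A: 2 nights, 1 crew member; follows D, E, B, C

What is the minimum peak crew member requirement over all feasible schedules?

Schedule D@1, E@1, B@3, C@3, A@7: n1:7  n2:7  n3:4  n4:2  n5:2  n6:2  n7:1  n8:1  n9:0 — peak 7.

7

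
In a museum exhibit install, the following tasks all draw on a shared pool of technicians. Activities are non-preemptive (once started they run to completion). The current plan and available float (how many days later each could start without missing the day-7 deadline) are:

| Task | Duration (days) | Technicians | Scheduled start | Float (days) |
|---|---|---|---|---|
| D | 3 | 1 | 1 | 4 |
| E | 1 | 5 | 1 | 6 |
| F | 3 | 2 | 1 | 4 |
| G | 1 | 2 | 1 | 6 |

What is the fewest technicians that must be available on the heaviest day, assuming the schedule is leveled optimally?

5

Early-start (D@1, E@1, F@1, G@1) gives peak 10: d1:10  d2:3  d3:3  d4:0  d5:0  d6:0  d7:0.
Shift E→4.
Schedule D@1, E@4, F@1, G@1: d1:5  d2:3  d3:3  d4:5  d5:0  d6:0  d7:0 — peak 5.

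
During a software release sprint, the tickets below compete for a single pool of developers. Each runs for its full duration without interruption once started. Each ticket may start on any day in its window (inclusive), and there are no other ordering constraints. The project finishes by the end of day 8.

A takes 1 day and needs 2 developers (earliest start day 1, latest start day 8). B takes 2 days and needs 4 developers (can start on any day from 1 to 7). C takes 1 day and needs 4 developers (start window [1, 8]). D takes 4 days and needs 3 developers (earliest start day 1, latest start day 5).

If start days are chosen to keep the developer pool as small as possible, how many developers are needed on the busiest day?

Early-start (A@1, B@1, C@1, D@1) gives peak 13: d1:13  d2:7  d3:3  d4:3  d5:0  d6:0  d7:0  d8:0.
Shift B→2, C→4, D→5.
Schedule A@1, B@2, C@4, D@5: d1:2  d2:4  d3:4  d4:4  d5:3  d6:3  d7:3  d8:3 — peak 4.
Total developer-days = 26 over 8 days ⇒ peak ≥ ⌈26/8⌉ = 4, so 4 is optimal.

4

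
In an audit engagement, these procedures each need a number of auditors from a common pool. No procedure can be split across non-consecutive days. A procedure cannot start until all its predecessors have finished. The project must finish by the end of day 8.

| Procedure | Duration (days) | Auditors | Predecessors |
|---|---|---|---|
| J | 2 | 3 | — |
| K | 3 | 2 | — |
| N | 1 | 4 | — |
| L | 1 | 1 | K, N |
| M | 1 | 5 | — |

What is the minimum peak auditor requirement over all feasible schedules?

5

Early-start (J@1, K@1, N@1, L@4, M@1) gives peak 14: d1:14  d2:5  d3:2  d4:1  d5:0  d6:0  d7:0  d8:0.
Shift N→4, L→5, M→6.
Schedule J@1, K@1, N@4, L@5, M@6: d1:5  d2:5  d3:2  d4:4  d5:1  d6:5  d7:0  d8:0 — peak 5.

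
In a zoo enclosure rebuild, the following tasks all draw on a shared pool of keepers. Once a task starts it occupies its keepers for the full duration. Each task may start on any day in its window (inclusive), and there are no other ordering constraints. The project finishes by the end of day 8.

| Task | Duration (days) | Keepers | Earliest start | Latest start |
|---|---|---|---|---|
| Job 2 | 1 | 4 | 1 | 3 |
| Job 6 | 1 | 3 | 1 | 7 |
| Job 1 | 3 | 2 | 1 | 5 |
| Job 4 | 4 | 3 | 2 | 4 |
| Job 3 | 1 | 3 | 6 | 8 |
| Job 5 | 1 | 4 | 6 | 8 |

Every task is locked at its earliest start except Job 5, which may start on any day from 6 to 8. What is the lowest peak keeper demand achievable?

Job 5@6: d1:9  d2:5  d3:5  d4:3  d5:3  d6:7  d7:0  d8:0 → peak 9
Job 5@7: d1:9  d2:5  d3:5  d4:3  d5:3  d6:3  d7:4  d8:0 → peak 9
Job 5@8: d1:9  d2:5  d3:5  d4:3  d5:3  d6:3  d7:0  d8:4 → peak 9
Best is Job 5@6, peak 9.

9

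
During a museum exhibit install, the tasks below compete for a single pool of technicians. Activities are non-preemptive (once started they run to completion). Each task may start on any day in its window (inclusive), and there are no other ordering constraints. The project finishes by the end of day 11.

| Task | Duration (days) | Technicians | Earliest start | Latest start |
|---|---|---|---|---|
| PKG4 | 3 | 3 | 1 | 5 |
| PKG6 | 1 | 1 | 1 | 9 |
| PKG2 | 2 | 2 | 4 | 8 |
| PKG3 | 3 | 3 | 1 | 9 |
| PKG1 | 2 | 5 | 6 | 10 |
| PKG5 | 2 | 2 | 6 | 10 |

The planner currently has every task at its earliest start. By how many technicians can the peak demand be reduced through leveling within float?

2

Early-start peak: d1:7  d2:6  d3:6  d4:2  d5:2  d6:7  d7:7  d8:0  d9:0  d10:0  d11:0 ⇒ 7.
Leveled (PKG4@1, PKG6@1, PKG2@4, PKG3@4, PKG1@7, PKG5@9): d1:4  d2:3  d3:3  d4:5  d5:5  d6:3  d7:5  d8:5  d9:2  d10:2  d11:0 ⇒ 5.
Reduction 7 − 5 = 2.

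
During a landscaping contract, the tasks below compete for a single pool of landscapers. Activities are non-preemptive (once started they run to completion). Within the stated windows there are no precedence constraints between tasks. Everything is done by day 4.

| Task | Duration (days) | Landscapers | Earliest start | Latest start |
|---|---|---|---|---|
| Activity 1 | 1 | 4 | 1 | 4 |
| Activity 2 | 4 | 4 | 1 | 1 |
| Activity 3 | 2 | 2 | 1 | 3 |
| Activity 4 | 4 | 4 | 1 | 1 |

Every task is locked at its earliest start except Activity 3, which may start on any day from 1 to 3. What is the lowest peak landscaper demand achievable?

12

Activity 3@1: d1:14  d2:10  d3:8  d4:8 → peak 14
Activity 3@2: d1:12  d2:10  d3:10  d4:8 → peak 12
Activity 3@3: d1:12  d2:8  d3:10  d4:10 → peak 12
Best is Activity 3@2, peak 12.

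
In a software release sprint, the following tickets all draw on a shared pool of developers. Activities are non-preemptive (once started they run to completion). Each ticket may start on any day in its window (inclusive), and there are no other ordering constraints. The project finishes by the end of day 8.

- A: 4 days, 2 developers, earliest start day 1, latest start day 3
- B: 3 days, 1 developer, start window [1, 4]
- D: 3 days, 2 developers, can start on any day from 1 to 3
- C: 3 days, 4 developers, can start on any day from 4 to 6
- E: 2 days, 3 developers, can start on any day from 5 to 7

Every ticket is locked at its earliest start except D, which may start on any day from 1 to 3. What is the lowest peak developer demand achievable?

7

D@1: d1:5  d2:5  d3:5  d4:6  d5:7  d6:7  d7:0  d8:0 → peak 7
D@2: d1:3  d2:5  d3:5  d4:8  d5:7  d6:7  d7:0  d8:0 → peak 8
D@3: d1:3  d2:3  d3:5  d4:8  d5:9  d6:7  d7:0  d8:0 → peak 9
Best is D@1, peak 7.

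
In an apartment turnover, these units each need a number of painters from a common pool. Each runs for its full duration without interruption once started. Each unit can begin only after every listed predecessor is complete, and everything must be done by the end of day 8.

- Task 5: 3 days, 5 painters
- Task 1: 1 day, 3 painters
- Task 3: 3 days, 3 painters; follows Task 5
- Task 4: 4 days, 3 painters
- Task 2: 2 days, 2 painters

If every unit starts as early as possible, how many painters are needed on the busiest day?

Early-start schedule: Task 5@1, Task 1@1, Task 3@4, Task 4@1, Task 2@1.
Load per day: day 1: 13, day 2: 10, day 3: 8, day 4: 6, day 5: 3, day 6: 3, day 7: 0, day 8: 0.
Peak is 13.

13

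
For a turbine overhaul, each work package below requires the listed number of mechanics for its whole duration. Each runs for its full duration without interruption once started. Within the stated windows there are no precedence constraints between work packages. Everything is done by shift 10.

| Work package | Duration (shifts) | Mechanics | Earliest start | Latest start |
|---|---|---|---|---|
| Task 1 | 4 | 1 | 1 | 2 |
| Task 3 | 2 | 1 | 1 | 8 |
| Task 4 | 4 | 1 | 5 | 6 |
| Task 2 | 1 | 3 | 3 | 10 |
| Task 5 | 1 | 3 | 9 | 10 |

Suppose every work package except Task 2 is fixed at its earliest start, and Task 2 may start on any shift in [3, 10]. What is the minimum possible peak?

3

Task 2@3: s1:2  s2:2  s3:4  s4:1  s5:1  s6:1  s7:1  s8:1  s9:3  s10:0 → peak 4
Task 2@4: s1:2  s2:2  s3:1  s4:4  s5:1  s6:1  s7:1  s8:1  s9:3  s10:0 → peak 4
Task 2@5: s1:2  s2:2  s3:1  s4:1  s5:4  s6:1  s7:1  s8:1  s9:3  s10:0 → peak 4
Task 2@6: s1:2  s2:2  s3:1  s4:1  s5:1  s6:4  s7:1  s8:1  s9:3  s10:0 → peak 4
Task 2@7: s1:2  s2:2  s3:1  s4:1  s5:1  s6:1  s7:4  s8:1  s9:3  s10:0 → peak 4
Task 2@8: s1:2  s2:2  s3:1  s4:1  s5:1  s6:1  s7:1  s8:4  s9:3  s10:0 → peak 4
Task 2@9: s1:2  s2:2  s3:1  s4:1  s5:1  s6:1  s7:1  s8:1  s9:6  s10:0 → peak 6
Task 2@10: s1:2  s2:2  s3:1  s4:1  s5:1  s6:1  s7:1  s8:1  s9:3  s10:3 → peak 3
Best is Task 2@10, peak 3.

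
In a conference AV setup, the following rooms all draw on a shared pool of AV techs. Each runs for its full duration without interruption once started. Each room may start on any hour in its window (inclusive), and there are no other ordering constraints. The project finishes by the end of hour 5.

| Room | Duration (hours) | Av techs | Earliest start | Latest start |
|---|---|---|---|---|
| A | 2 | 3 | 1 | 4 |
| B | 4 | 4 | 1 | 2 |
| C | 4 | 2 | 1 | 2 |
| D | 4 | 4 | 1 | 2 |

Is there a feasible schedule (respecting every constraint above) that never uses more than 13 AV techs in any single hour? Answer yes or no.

yes

Schedule A@1, B@1, C@1, D@1: h1:13  h2:13  h3:10  h4:10  h5:0 — peak 13 ≤ 13.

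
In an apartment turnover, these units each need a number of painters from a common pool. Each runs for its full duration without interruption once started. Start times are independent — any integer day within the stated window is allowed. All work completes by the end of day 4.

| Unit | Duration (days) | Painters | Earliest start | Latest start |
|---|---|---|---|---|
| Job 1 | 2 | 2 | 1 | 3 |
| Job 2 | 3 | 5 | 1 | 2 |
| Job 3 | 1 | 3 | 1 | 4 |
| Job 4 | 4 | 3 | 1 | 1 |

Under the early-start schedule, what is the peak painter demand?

13

Early-start schedule: Job 1@1, Job 2@1, Job 3@1, Job 4@1.
Load per day: day 1: 13, day 2: 10, day 3: 8, day 4: 3.
Peak is 13.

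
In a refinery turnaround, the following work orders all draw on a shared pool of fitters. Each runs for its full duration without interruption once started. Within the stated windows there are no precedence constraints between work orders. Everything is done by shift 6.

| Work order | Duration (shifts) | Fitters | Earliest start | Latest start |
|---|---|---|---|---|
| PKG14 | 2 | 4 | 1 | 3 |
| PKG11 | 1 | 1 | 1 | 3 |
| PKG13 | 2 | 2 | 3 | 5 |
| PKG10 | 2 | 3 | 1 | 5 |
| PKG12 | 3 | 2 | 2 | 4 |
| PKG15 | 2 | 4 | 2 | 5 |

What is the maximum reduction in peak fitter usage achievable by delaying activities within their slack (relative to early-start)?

Early-start peak: s1:8  s2:13  s3:8  s4:4  s5:0  s6:0 ⇒ 13.
Leveled (PKG14@1, PKG11@1, PKG13@5, PKG10@3, PKG12@2, PKG15@5): s1:5  s2:6  s3:5  s4:5  s5:6  s6:6 ⇒ 6.
Reduction 13 − 6 = 7.

7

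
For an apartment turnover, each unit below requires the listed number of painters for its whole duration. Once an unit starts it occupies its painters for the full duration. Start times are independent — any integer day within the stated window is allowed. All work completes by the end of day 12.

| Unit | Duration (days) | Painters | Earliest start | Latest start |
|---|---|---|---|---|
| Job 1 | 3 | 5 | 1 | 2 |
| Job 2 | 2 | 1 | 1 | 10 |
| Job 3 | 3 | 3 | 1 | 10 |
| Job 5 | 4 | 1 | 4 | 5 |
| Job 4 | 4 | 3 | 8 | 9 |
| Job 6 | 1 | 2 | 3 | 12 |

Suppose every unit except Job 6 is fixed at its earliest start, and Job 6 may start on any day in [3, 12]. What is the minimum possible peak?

9

Job 6@3: d1:9  d2:9  d3:10  d4:1  d5:1  d6:1  d7:1  d8:3  d9:3  d10:3  d11:3  d12:0 → peak 10
Job 6@4: d1:9  d2:9  d3:8  d4:3  d5:1  d6:1  d7:1  d8:3  d9:3  d10:3  d11:3  d12:0 → peak 9
Job 6@5: d1:9  d2:9  d3:8  d4:1  d5:3  d6:1  d7:1  d8:3  d9:3  d10:3  d11:3  d12:0 → peak 9
Job 6@6: d1:9  d2:9  d3:8  d4:1  d5:1  d6:3  d7:1  d8:3  d9:3  d10:3  d11:3  d12:0 → peak 9
Job 6@7: d1:9  d2:9  d3:8  d4:1  d5:1  d6:1  d7:3  d8:3  d9:3  d10:3  d11:3  d12:0 → peak 9
Job 6@8: d1:9  d2:9  d3:8  d4:1  d5:1  d6:1  d7:1  d8:5  d9:3  d10:3  d11:3  d12:0 → peak 9
Job 6@9: d1:9  d2:9  d3:8  d4:1  d5:1  d6:1  d7:1  d8:3  d9:5  d10:3  d11:3  d12:0 → peak 9
Job 6@10: d1:9  d2:9  d3:8  d4:1  d5:1  d6:1  d7:1  d8:3  d9:3  d10:5  d11:3  d12:0 → peak 9
Job 6@11: d1:9  d2:9  d3:8  d4:1  d5:1  d6:1  d7:1  d8:3  d9:3  d10:3  d11:5  d12:0 → peak 9
Job 6@12: d1:9  d2:9  d3:8  d4:1  d5:1  d6:1  d7:1  d8:3  d9:3  d10:3  d11:3  d12:2 → peak 9
Best is Job 6@4, peak 9.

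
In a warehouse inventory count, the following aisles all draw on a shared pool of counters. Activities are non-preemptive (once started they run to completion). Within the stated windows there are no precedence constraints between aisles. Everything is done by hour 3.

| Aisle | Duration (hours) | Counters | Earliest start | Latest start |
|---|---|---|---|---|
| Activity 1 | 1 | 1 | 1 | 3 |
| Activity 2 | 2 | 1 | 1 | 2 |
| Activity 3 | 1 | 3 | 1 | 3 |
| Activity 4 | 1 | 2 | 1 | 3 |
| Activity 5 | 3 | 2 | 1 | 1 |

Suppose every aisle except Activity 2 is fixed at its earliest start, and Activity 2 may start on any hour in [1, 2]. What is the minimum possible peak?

8

Activity 2@1: h1:9  h2:3  h3:2 → peak 9
Activity 2@2: h1:8  h2:3  h3:3 → peak 8
Best is Activity 2@2, peak 8.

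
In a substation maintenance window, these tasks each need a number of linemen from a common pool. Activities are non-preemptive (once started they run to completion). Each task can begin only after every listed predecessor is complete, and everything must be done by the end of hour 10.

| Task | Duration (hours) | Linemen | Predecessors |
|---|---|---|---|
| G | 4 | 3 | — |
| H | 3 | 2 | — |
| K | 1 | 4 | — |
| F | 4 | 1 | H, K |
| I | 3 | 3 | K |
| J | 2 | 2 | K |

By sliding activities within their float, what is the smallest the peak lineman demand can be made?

Early-start (G@1, H@1, K@1, F@4, I@2, J@2) gives peak 10: h1:9  h2:10  h3:10  h4:7  h5:1  h6:1  h7:1  h8:0  h9:0  h10:0.
Shift K→5, F→6, I→6, J→9.
Schedule G@1, H@1, K@5, F@6, I@6, J@9: h1:5  h2:5  h3:5  h4:3  h5:4  h6:4  h7:4  h8:4  h9:3  h10:2 — peak 5.

5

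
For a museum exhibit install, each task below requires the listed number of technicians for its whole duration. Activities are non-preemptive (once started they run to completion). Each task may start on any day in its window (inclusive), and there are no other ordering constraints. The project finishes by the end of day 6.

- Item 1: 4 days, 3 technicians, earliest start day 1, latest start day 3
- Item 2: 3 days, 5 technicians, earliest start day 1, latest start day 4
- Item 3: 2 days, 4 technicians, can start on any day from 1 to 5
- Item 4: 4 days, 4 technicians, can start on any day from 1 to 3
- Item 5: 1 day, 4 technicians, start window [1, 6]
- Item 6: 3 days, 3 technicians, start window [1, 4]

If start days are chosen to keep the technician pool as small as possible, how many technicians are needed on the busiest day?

Early-start (Item 1@1, Item 2@1, Item 3@1, Item 4@1, Item 5@1, Item 6@1) gives peak 23: d1:23  d2:19  d3:15  d4:7  d5:0  d6:0.
Shift Item 4→3, Item 5→5, Item 6→4.
Schedule Item 1@1, Item 2@1, Item 3@1, Item 4@3, Item 5@5, Item 6@4: d1:12  d2:12  d3:12  d4:10  d5:11  d6:7 — peak 12.

12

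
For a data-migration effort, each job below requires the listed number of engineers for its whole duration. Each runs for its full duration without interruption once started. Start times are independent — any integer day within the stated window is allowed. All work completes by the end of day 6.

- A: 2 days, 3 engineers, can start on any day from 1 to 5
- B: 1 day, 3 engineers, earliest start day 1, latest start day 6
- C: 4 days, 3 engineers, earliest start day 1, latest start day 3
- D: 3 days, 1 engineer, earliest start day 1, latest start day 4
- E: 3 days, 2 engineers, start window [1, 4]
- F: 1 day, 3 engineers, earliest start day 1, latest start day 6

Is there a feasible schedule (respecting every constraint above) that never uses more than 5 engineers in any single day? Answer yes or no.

Total engineer-days = 33; over 6 days the average is 33/6 > 5, so some day must exceed 5.

no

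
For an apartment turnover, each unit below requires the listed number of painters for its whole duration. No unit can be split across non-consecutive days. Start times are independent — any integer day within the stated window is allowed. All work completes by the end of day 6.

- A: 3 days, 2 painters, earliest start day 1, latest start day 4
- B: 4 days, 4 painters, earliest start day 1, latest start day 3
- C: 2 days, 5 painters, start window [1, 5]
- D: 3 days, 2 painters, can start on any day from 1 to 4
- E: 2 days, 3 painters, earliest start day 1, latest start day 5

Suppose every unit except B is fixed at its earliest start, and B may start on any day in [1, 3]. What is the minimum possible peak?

B@1: d1:16  d2:16  d3:8  d4:4  d5:0  d6:0 → peak 16
B@2: d1:12  d2:16  d3:8  d4:4  d5:4  d6:0 → peak 16
B@3: d1:12  d2:12  d3:8  d4:4  d5:4  d6:4 → peak 12
Best is B@3, peak 12.

12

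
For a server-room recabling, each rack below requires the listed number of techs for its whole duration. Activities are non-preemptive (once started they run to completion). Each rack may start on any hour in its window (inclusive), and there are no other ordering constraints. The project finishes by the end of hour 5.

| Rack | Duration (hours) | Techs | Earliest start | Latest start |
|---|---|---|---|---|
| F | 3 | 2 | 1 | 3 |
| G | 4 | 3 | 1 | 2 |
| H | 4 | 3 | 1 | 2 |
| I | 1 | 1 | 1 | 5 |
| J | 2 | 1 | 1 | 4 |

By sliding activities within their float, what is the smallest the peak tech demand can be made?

Early-start (F@1, G@1, H@1, I@1, J@1) gives peak 10: h1:10  h2:9  h3:8  h4:6  h5:0.
Shift I→4, J→4.
Schedule F@1, G@1, H@1, I@4, J@4: h1:8  h2:8  h3:8  h4:8  h5:1 — peak 8.

8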